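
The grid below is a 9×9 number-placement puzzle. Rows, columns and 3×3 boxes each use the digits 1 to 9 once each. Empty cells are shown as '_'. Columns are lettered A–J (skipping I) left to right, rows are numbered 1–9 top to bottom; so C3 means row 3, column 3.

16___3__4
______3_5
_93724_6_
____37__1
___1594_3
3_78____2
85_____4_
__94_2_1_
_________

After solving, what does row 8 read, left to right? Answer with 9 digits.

739482516

A3 = 5 (sole candidate).
J3 = 8 (sole candidate).
F6 = 6 (sole candidate).
F7 = 1 (sole candidate).
F2 = 8 (sole candidate).
G3 = 1 (sole candidate).
D4 = 2 (sole candidate).
E6 = 4 (sole candidate).
F9 = 5 (sole candidate).
E1 = 9 (sole candidate).
D2 = 6 (sole candidate).
E2 = 1 (sole candidate).
B6 = 1 (sole candidate).
D1 = 5 (sole candidate).
C1 = 8 (hidden single in row 1).
H2 = 9 (hidden single in row 2).
H6 = 5 (sole candidate).
H4 = 8 (sole candidate).
H5 = 7 (sole candidate).
G6 = 9 (sole candidate).
H1 = 2 (sole candidate).
B4 = 4 (sole candidate).
G4 = 6 (sole candidate).
H9 = 3 (sole candidate).
G1 = 7 (sole candidate).
A4 = 9 (sole candidate).
C4 = 5 (sole candidate).
G7 = 2 (sole candidate).
D9 = 9 (sole candidate).
G9 = 8 (sole candidate).
C7 = 6 (sole candidate).
D7 = 3 (sole candidate).
E7 = 7 (sole candidate).
J7 = 9 (sole candidate).
A8 = 7: row 8 has {1,2,4,9}; col 1 has {1,3,5,8,9}; box has {5,6,8,9} → only 7 remains.
B8 = 3: row 8 has {1,2,4,7,9}; col 2 has {1,4,5,6,9}; box has {5,6,7,8,9} → only 3 remains.
G8 = 5: row 8 has {1,2,3,4,7,9}; col 7 has {1,2,3,4,6,7,8,9}; box has {1,2,3,4,8,9} → only 5 remains.
J8 = 6: row 8 has {1,2,3,4,5,7,9}; col 9 has {1,2,3,4,5,8,9}; box has {1,2,3,4,5,8,9} → only 6 remains.
B9 = 2 (sole candidate).
E9 = 6 (sole candidate).
J9 = 7 (sole candidate).
B2 = 7 (sole candidate).
B5 = 8 (sole candidate).
C5 = 2 (sole candidate).
E8 = 8: row 8 has {1,2,3,4,5,6,7,9}; col 5 has {1,2,3,4,5,6,7,9}; box has {1,2,3,4,5,6,7,9} → only 8 remains.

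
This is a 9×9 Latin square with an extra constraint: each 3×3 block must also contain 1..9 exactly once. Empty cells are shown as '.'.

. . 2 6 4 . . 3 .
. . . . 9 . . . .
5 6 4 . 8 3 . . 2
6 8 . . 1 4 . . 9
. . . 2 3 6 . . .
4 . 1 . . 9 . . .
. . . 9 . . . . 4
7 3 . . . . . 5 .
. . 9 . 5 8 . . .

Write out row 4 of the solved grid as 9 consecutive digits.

R5C1 = 9 (sole candidate).
R6C5 = 7 (sole candidate).
R4C4 = 5: row 4 has {1,4,6,8,9}; col 4 has {2,6,9}; box has {1,2,3,4,6,7,9} → only 5 remains.
R6C4 = 8 (sole candidate).
R2C6 = 2 (hidden single in row 2).
R8C6 = 1 (sole candidate).
R7C6 = 7 (sole candidate).
R8C4 = 4 (sole candidate).
R9C4 = 3 (sole candidate).
R1C6 = 5 (sole candidate).
R7C7 = 3 (hidden single in row 7).
R4C3 = 3: in row 4, 3 can only go here (every other open cell in that row sees a 3).
R2C1 = 3 (hidden single in row 2).
R6C9 = 3 (hidden single in row 6).
R8C7 = 9 (hidden single in row 8).
R1C2 = 9 (hidden single in row 1).
R3C8 = 9 (hidden single in row 3).
R8C5 = 2 (hidden single in row 8).
R7C5 = 6 (sole candidate).
R9C2 = 4 (hidden single in row 9).
R8C3 = 6 (hidden single in column 3).
R8C9 = 8 (sole candidate).
R6C2 = 2 (hidden single in box 4).
R6C8 = 6 (sole candidate).
R6C7 = 5 (sole candidate).
R2C9 = 5 (hidden single in row 2).
R2C7 = 6 (hidden single in row 2).
R2C8 = 4 (hidden single in row 2).
R2C3 = 8 (hidden single in row 2).
R1C1 = 1 (sole candidate).
R1C9 = 7 (sole candidate).
R2C2 = 7 (sole candidate).
R2C4 = 1 (sole candidate).
R3C4 = 7 (sole candidate).
R3C7 = 1 (sole candidate).
R5C2 = 5 (sole candidate).
R5C3 = 7 (sole candidate).
R5C9 = 1 (sole candidate).
R7C2 = 1 (sole candidate).
R7C3 = 5 (sole candidate).
R7C8 = 2 (sole candidate).
R9C1 = 2 (sole candidate).
R9C7 = 7 (sole candidate).
R9C8 = 1 (sole candidate).
R9C9 = 6 (sole candidate).
R1C7 = 8 (sole candidate).
R4C7 = 2: row 4 has {1,3,4,5,6,8,9}; col 7 has {1,3,5,6,7,8,9}; box has {1,3,5,6,9} → only 2 remains.
R4C8 = 7: row 4 has {1,2,3,4,5,6,8,9}; col 8 has {1,2,3,4,5,6,9}; box has {1,2,3,5,6,9} → only 7 remains.

683514279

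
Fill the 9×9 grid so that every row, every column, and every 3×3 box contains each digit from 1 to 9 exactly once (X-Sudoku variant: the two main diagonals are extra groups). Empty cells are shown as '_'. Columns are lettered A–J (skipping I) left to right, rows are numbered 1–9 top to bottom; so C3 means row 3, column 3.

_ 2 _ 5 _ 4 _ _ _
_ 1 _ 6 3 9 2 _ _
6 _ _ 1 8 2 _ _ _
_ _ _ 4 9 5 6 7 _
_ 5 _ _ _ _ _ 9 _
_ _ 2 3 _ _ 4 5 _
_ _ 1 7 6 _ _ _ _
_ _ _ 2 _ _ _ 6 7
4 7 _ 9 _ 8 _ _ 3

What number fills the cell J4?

E1 = 7 (sole candidate).
H2 = 8 (sole candidate).
D5 = 8 (sole candidate).
E5 = 2 (sole candidate).
J5 = 1 (sole candidate).
E6 = 1 (sole candidate).
F6 = 7 (sole candidate).
J6 = 8 (sole candidate).
F7 = 3 (sole candidate).
B8 = 9 (sole candidate).
F8 = 1 (sole candidate).
E9 = 5 (sole candidate).
G9 = 1 (sole candidate).
H9 = 2 (sole candidate).
J1 = 6 (sole candidate).
G3 = 7 (sole candidate).
J4 = 2: row 4 has {4,5,6,7,9}; col 9 has {1,3,6,7,8}; box has {1,4,5,6,7,8,9} → only 2 remains.

2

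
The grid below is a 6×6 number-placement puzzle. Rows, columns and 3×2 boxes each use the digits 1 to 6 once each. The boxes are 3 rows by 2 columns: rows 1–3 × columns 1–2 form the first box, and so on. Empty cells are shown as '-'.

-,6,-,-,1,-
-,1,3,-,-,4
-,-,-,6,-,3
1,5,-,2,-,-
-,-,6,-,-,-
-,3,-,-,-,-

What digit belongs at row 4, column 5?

row 2, column 4 = 5: row 2 has {1,3,4}; col 4 has {2,6}; box has {3,6} → only 5 remains.
row 4, column 3 = 4: row 4 has {1,2,5}; col 3 has {3,6}; box has {2,6} → only 4 remains.
row 4, column 6 = 6: row 4 has {1,2,4,5}; col 6 has {3,4}; box has {} → only 6 remains.
row 6, column 4 = 1: row 6 has {3}; col 4 has {2,5,6}; box has {2,4,6} → only 1 remains.
row 1, column 3 = 2: row 1 has {1,6}; col 3 has {3,4,6}; box has {3,5,6} → only 2 remains.
row 1, column 4 = 4: row 1 has {1,2,6}; col 4 has {1,2,5,6}; box has {2,3,5,6} → only 4 remains.
row 1, column 6 = 5: row 1 has {1,2,4,6}; col 6 has {3,4,6}; box has {1,3,4} → only 5 remains.
row 2, column 1 = 2: row 2 has {1,3,4,5}; col 1 has {1}; box has {1,6} → only 2 remains.
row 2, column 5 = 6: row 2 has {1,2,3,4,5}; col 5 has {1}; box has {1,3,4,5} → only 6 remains.
row 3, column 2 = 4: row 3 has {3,6}; col 2 has {1,3,5,6}; box has {1,2,6} → only 4 remains.
row 3, column 3 = 1: row 3 has {3,4,6}; col 3 has {2,3,4,6}; box has {2,3,4,5,6} → only 1 remains.
row 3, column 5 = 2: row 3 has {1,3,4,6}; col 5 has {1,6}; box has {1,3,4,5,6} → only 2 remains.
row 4, column 5 = 3: row 4 has {1,2,4,5,6}; col 5 has {1,2,6}; box has {6} → only 3 remains.

3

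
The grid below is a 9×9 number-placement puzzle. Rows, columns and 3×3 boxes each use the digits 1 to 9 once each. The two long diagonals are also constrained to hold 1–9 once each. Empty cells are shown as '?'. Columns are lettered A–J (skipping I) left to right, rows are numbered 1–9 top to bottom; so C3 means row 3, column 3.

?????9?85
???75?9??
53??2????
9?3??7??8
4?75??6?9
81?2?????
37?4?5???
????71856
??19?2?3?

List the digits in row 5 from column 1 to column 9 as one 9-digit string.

427538619

B5 = 2: row 5 has {4,5,6,7,9}; col 2 has {1,3,7}; box has {1,3,4,7,8,9} → only 2 remains.
H5 = 1: row 5 has {2,4,5,6,7,9}; col 8 has {3,5,8}; box has {6,8,9} → only 1 remains.
A8 = 2: row 8 has {1,5,6,7,8}; col 1 has {3,4,5,8,9}; box has {1,3,7} → only 2 remains.
D8 = 3: row 8 has {1,2,5,6,7,8}; col 4 has {2,4,5,7,9}; box has {1,2,4,5,7,9} → only 3 remains.
A9 = 6: row 9 has {1,2,3,9}; col 1 has {2,3,4,5,8,9}; box has {1,2,3,7}; anti-diagonal has {2,5,7} → only 6 remains.
E9 = 8: row 9 has {1,2,3,6,9}; col 5 has {2,5,7}; box has {1,2,3,4,5,7,9} → only 8 remains.
A2 = 1: row 2 has {5,7,9}; col 1 has {2,3,4,5,6,8,9}; box has {3,5} → only 1 remains.
H2 = 4: row 2 has {1,5,7,9}; col 8 has {1,3,5,8}; box has {5,8,9}; anti-diagonal has {2,5,6,7} → only 4 remains.
G3 = 1: row 3 has {2,3,5}; col 7 has {6,8,9}; box has {4,5,8,9}; anti-diagonal has {2,4,5,6,7} → only 1 remains.
J3 = 7: row 3 has {1,2,3,5}; col 9 has {5,6,8,9}; box has {1,4,5,8,9} → only 7 remains.
H4 = 2: row 4 has {3,7,8,9}; col 8 has {1,3,4,5,8}; box has {1,6,8,9} → only 2 remains.
E5 = 3: row 5 has {1,2,4,5,6,7,9}; col 5 has {2,5,7,8}; box has {2,5,7}; main diagonal has {5}; anti-diagonal has {1,2,4,5,6,7} → only 3 remains.
F5 = 8: row 5 has {1,2,3,4,5,6,7,9}; col 6 has {1,2,5,7,9}; box has {2,3,5,7} → only 8 remains.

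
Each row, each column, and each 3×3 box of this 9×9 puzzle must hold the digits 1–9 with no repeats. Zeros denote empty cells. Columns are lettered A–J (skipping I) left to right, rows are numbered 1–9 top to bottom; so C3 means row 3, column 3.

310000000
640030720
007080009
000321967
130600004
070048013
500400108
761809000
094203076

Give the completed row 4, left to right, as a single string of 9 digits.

J1 = 5 (sole candidate).
F2 = 5 (sole candidate).
J2 = 1 (sole candidate).
A3 = 2 (sole candidate).
B3 = 5 (sole candidate).
D3 = 1 (sole candidate).
B4 = 8: row 4 has {1,2,3,6,7,9}; col 2 has {1,3,4,5,6,7,9}; box has {1,3,7} → only 8 remains.
C4 = 5: row 4 has {1,2,3,6,7,8,9}; col 3 has {1,4,7}; box has {1,3,7,8} → only 5 remains.
F5 = 7 (sole candidate).
A6 = 9 (sole candidate).
D6 = 5 (sole candidate).
G6 = 2 (sole candidate).
B7 = 2 (sole candidate).
C7 = 3 (sole candidate).
F7 = 6 (sole candidate).
H7 = 9 (sole candidate).
E8 = 5 (sole candidate).
J8 = 2 (sole candidate).
A9 = 8 (sole candidate).
E9 = 1 (sole candidate).
G9 = 5 (sole candidate).
D2 = 9 (sole candidate).
F3 = 4 (sole candidate).
H3 = 3 (sole candidate).
A4 = 4: row 4 has {1,2,3,5,6,7,8,9}; col 1 has {1,2,3,5,6,7,8,9}; box has {1,3,5,7,8,9} → only 4 remains.

485321967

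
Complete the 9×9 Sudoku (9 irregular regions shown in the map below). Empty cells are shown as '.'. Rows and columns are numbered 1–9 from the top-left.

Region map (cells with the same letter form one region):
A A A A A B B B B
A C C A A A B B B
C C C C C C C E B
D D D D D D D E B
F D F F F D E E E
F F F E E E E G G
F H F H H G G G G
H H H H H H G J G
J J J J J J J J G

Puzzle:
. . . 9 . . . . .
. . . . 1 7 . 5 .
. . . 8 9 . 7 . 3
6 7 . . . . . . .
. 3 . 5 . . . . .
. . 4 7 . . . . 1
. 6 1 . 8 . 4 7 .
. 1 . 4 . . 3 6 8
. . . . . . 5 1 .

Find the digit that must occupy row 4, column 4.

1

row 1, column 9 = 7 (hidden single in row 1).
row 4, column 8 = 3 (hidden single in row 4).
row 6, column 1 = 3 (hidden single in row 6).
row 7, column 4 = 3 (hidden single in row 7).
row 9, column 4 = 2 (sole candidate).
row 2, column 4 = 6 (sole candidate).
row 4, column 4 = 1: row 4 has {3,6,7}; col 4 has {2,3,4,5,6,7,8,9}; region has {3,6,7} → only 1 remains.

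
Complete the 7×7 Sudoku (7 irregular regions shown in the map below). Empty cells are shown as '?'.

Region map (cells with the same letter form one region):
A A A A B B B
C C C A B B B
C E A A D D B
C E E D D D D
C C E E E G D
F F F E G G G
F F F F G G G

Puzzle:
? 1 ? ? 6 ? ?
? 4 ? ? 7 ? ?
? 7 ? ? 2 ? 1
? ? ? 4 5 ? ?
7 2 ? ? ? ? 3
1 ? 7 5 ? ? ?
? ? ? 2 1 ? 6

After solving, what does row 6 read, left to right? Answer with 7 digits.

row 3, column 6 = 6 (sole candidate).
row 4, column 7 = 7 (sole candidate).
row 5, column 5 = 4 (sole candidate).
row 5, column 6 = 5 (sole candidate).
row 6, column 5 = 3: row 6 has {1,5,7}; col 5 has {1,2,4,5,6,7}; region has {1,5,6} → only 3 remains.
row 3, column 4 = 3 (sole candidate).
row 4, column 6 = 1 (sole candidate).
row 6, column 2 = 6: row 6 has {1,3,5,7}; col 2 has {1,2,4,7}; region has {1,2,7} → only 6 remains.
row 1, column 4 = 7 (sole candidate).
row 2, column 4 = 6 (sole candidate).
row 3, column 1 = 5 (sole candidate).
row 3, column 3 = 4 (sole candidate).
row 4, column 2 = 3 (sole candidate).
row 5, column 4 = 1 (sole candidate).
row 7, column 2 = 5 (sole candidate).
row 7, column 3 = 3 (sole candidate).
row 1, column 1 = 2 (sole candidate).
row 1, column 3 = 5 (sole candidate).
row 1, column 7 = 4 (sole candidate).
row 2, column 1 = 3 (sole candidate).
row 2, column 3 = 1 (sole candidate).
row 2, column 6 = 2 (sole candidate).
row 2, column 7 = 5 (sole candidate).
row 4, column 1 = 6 (sole candidate).
row 4, column 3 = 2 (sole candidate).
row 5, column 3 = 6 (sole candidate).
row 6, column 6 = 4: row 6 has {1,3,5,6,7}; col 6 has {1,2,5,6}; region has {1,3,5,6} → only 4 remains.
row 6, column 7 = 2: row 6 has {1,3,4,5,6,7}; col 7 has {1,3,4,5,6,7}; region has {1,3,4,5,6} → only 2 remains.

1675342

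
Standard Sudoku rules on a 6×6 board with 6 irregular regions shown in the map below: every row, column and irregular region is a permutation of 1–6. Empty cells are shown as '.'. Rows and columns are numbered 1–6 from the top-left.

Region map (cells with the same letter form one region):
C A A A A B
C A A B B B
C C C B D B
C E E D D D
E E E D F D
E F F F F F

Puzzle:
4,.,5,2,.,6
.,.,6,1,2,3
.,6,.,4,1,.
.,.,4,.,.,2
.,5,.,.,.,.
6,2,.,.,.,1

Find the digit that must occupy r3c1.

r1c5 = 3: row 1 has {2,4,5,6}; col 5 has {1,2}; region has {2,5,6} → only 3 remains.
r2c1 = 5: row 2 has {1,2,3,6}; col 1 has {4,6}; region has {4,6} → only 5 remains.
r2c2 = 4: row 2 has {1,2,3,5,6}; col 2 has {2,5,6}; region has {2,3,5,6} → only 4 remains.
r3c6 = 5: row 3 has {1,4,6}; col 6 has {1,2,3,6}; region has {1,2,3,4,6} → only 5 remains.
r5c6 = 4: row 5 has {5}; col 6 has {1,2,3,5,6}; region has {1,2} → only 4 remains.
r6c3 = 3: row 6 has {1,2,6}; col 3 has {4,5,6}; region has {1,2} → only 3 remains.
r6c4 = 5: row 6 has {1,2,3,6}; col 4 has {1,2,4}; region has {1,2,3} → only 5 remains.
r6c5 = 4: row 6 has {1,2,3,5,6}; col 5 has {1,2,3}; region has {1,2,3,5} → only 4 remains.
r1c2 = 1: row 1 has {2,3,4,5,6}; col 2 has {2,4,5,6}; region has {2,3,4,5,6} → only 1 remains.
r3c3 = 2: row 3 has {1,4,5,6}; col 3 has {3,4,5,6}; region has {4,5,6} → only 2 remains.
r4c2 = 3: row 4 has {2,4}; col 2 has {1,2,4,5,6}; region has {4,5,6} → only 3 remains.
r4c4 = 6: row 4 has {2,3,4}; col 4 has {1,2,4,5}; region has {1,2,4} → only 6 remains.
r4c5 = 5: row 4 has {2,3,4,6}; col 5 has {1,2,3,4}; region has {1,2,4,6} → only 5 remains.
r5c3 = 1: row 5 has {4,5}; col 3 has {2,3,4,5,6}; region has {3,4,5,6} → only 1 remains.
r5c4 = 3: row 5 has {1,4,5}; col 4 has {1,2,4,5,6}; region has {1,2,4,5,6} → only 3 remains.
r5c5 = 6: row 5 has {1,3,4,5}; col 5 has {1,2,3,4,5}; region has {1,2,3,4,5} → only 6 remains.
r3c1 = 3: row 3 has {1,2,4,5,6}; col 1 has {4,5,6}; region has {2,4,5,6} → only 3 remains.

3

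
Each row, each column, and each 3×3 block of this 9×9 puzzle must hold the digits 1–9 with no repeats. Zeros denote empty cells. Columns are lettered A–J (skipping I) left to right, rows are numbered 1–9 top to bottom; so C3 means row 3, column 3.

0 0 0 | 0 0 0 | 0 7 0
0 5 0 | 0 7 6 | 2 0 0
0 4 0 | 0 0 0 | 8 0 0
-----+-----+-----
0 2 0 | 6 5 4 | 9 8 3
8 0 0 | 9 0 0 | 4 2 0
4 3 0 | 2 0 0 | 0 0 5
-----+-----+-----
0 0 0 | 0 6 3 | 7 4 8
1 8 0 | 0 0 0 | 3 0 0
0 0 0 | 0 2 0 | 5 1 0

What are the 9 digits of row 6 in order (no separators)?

A4 = 7: row 4 has {2,3,4,5,6,8,9}; col 1 has {1,4,8}; box has {2,3,4,8} → only 7 remains.
C4 = 1: row 4 has {2,3,4,5,6,7,8,9}; col 3 has {}; box has {2,3,4,7,8} → only 1 remains.
B5 = 6: row 5 has {2,4,8,9}; col 2 has {2,3,4,5,8}; box has {1,2,3,4,7,8} → only 6 remains.
C5 = 5: row 5 has {2,4,6,8,9}; col 3 has {1}; box has {1,2,3,4,6,7,8} → only 5 remains.
C6 = 9: row 6 has {2,3,4,5}; col 3 has {1,5}; box has {1,2,3,4,5,6,7,8} → only 9 remains.
H6 = 6: row 6 has {2,3,4,5,9}; col 8 has {1,2,4,7,8}; box has {2,3,4,5,8,9} → only 6 remains.
B7 = 9: row 7 has {3,4,6,7,8}; col 2 has {2,3,4,5,6,8}; box has {1,8} → only 9 remains.
C7 = 2: row 7 has {3,4,6,7,8,9}; col 3 has {1,5,9}; box has {1,8,9} → only 2 remains.
H8 = 9: row 8 has {1,3,8}; col 8 has {1,2,4,6,7,8}; box has {1,3,4,5,7,8} → only 9 remains.
B9 = 7: row 9 has {1,2,5}; col 2 has {2,3,4,5,6,8,9}; box has {1,2,8,9} → only 7 remains.
J9 = 6: row 9 has {1,2,5,7}; col 9 has {3,5,8}; box has {1,3,4,5,7,8,9} → only 6 remains.
B1 = 1: row 1 has {7}; col 2 has {2,3,4,5,6,7,8,9}; box has {4,5} → only 1 remains.
G1 = 6: row 1 has {1,7}; col 7 has {2,3,4,5,7,8,9}; box has {2,7,8} → only 6 remains.
H2 = 3: row 2 has {2,5,6,7}; col 8 has {1,2,4,6,7,8,9}; box has {2,6,7,8} → only 3 remains.
H3 = 5: row 3 has {4,8}; col 8 has {1,2,3,4,6,7,8,9}; box has {2,3,6,7,8} → only 5 remains.
G6 = 1: row 6 has {2,3,4,5,6,9}; col 7 has {2,3,4,5,6,7,8,9}; box has {2,3,4,5,6,8,9} → only 1 remains.
A7 = 5: row 7 has {2,3,4,6,7,8,9}; col 1 has {1,4,7,8}; box has {1,2,7,8,9} → only 5 remains.
D7 = 1: row 7 has {2,3,4,5,6,7,8,9}; col 4 has {2,6,9}; box has {2,3,6} → only 1 remains.
E8 = 4: row 8 has {1,3,8,9}; col 5 has {2,5,6,7}; box has {1,2,3,6} → only 4 remains.
J8 = 2: row 8 has {1,3,4,8,9}; col 9 has {3,5,6,8}; box has {1,3,4,5,6,7,8,9} → only 2 remains.
A9 = 3: row 9 has {1,2,5,6,7}; col 1 has {1,4,5,7,8}; box has {1,2,5,7,8,9} → only 3 remains.
C9 = 4: row 9 has {1,2,3,5,6,7}; col 3 has {1,2,5,9}; box has {1,2,3,5,7,8,9} → only 4 remains.
D9 = 8: row 9 has {1,2,3,4,5,6,7}; col 4 has {1,2,6,9}; box has {1,2,3,4,6} → only 8 remains.
F9 = 9: row 9 has {1,2,3,4,5,6,7,8}; col 6 has {3,4,6}; box has {1,2,3,4,6,8} → only 9 remains.
A2 = 9: row 2 has {2,3,5,6,7}; col 1 has {1,3,4,5,7,8}; box has {1,4,5} → only 9 remains.
C2 = 8: row 2 has {2,3,5,6,7,9}; col 3 has {1,2,4,5,9}; box has {1,4,5,9} → only 8 remains.
D2 = 4: row 2 has {2,3,5,6,7,8,9}; col 4 has {1,2,6,8,9}; box has {6,7} → only 4 remains.
J2 = 1: row 2 has {2,3,4,5,6,7,8,9}; col 9 has {2,3,5,6,8}; box has {2,3,5,6,7,8} → only 1 remains.
D3 = 3: row 3 has {4,5,8}; col 4 has {1,2,4,6,8,9}; box has {4,6,7} → only 3 remains.
J3 = 9: row 3 has {3,4,5,8}; col 9 has {1,2,3,5,6,8}; box has {1,2,3,5,6,7,8} → only 9 remains.
J5 = 7: row 5 has {2,4,5,6,8,9}; col 9 has {1,2,3,5,6,8,9}; box has {1,2,3,4,5,6,8,9} → only 7 remains.
E6 = 8: row 6 has {1,2,3,4,5,6,9}; col 5 has {2,4,5,6,7}; box has {2,4,5,6,9} → only 8 remains.
F6 = 7: row 6 has {1,2,3,4,5,6,8,9}; col 6 has {3,4,6,9}; box has {2,4,5,6,8,9} → only 7 remains.

439287165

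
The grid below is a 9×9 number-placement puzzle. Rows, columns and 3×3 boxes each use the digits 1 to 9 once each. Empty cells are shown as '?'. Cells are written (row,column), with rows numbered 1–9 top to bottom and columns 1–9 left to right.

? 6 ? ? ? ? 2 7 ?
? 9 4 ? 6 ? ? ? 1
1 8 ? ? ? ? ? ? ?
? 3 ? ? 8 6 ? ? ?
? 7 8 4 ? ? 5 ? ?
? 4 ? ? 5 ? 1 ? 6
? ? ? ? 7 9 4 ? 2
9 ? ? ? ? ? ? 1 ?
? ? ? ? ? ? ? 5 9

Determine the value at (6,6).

(5,9) = 3 (sole candidate).
(6,1) = 2 (sole candidate).
(6,3) = 9 (sole candidate).
(6,8) = 8 (sole candidate).
(2,8) = 3 (sole candidate).
(4,1) = 5 (sole candidate).
(4,3) = 1 (sole candidate).
(5,1) = 6 (sole candidate).
(7,8) = 6 (sole candidate).
(1,1) = 3 (sole candidate).
(1,3) = 5 (sole candidate).
(2,1) = 7 (sole candidate).
(2,7) = 8 (sole candidate).
(3,3) = 2 (sole candidate).
(7,1) = 8 (sole candidate).
(7,3) = 3 (sole candidate).
(9,1) = 4 (sole candidate).
(1,9) = 4 (sole candidate).
(3,8) = 9 (sole candidate).
(3,9) = 5 (sole candidate).
(4,9) = 7 (sole candidate).
(5,8) = 2 (sole candidate).
(8,9) = 8 (sole candidate).
(3,7) = 6 (sole candidate).
(4,7) = 9 (sole candidate).
(4,8) = 4 (sole candidate).
(5,6) = 1 (sole candidate).
(1,6) = 8 (sole candidate).
(4,4) = 2 (sole candidate).
(5,5) = 9 (sole candidate).
(1,5) = 1 (sole candidate).
(2,4) = 5 (sole candidate).
(2,6) = 2 (sole candidate).
(7,4) = 1 (sole candidate).
(9,6) = 3 (sole candidate).
(9,7) = 7 (sole candidate).
(1,4) = 9 (sole candidate).
(6,6) = 7: row 6 has {1,2,4,5,6,8,9}; col 6 has {1,2,3,6,8,9}; box has {1,2,4,5,6,8,9} → only 7 remains.

7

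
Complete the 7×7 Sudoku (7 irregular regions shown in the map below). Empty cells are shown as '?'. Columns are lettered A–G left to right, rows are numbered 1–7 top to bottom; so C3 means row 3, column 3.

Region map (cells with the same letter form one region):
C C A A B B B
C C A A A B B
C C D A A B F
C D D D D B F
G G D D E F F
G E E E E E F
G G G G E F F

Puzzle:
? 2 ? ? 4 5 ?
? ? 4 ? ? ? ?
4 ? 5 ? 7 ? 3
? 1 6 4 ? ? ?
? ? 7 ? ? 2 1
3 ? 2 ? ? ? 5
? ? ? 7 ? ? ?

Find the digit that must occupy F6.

B3 = 6: row 3 has {3,4,5,7}; col 2 has {1,2}; region has {2,4} → only 6 remains.
F3 = 1: row 3 has {3,4,5,6,7}; col 6 has {2,5}; region has {4,5} → only 1 remains.
G4 = 7: row 4 has {1,4,6}; col 7 has {1,3,5}; region has {1,2,3,5} → only 7 remains.
D5 = 3: row 5 has {1,2,7}; col 4 has {4,7}; region has {1,4,5,6,7} → only 3 remains.
C7 = 1: row 7 has {7}; col 3 has {2,4,5,6,7}; region has {3,7} → only 1 remains.
C1 = 3: row 1 has {2,4,5}; col 3 has {1,2,4,5,6,7}; region has {4,7} → only 3 remains.
G1 = 6: row 1 has {2,3,4,5}; col 7 has {1,3,5,7}; region has {1,4,5} → only 6 remains.
G2 = 2: row 2 has {4}; col 7 has {1,3,5,6,7}; region has {1,4,5,6} → only 2 remains.
D3 = 2: row 3 has {1,3,4,5,6,7}; col 4 has {3,4,7}; region has {3,4,7} → only 2 remains.
A4 = 5: row 4 has {1,4,6,7}; col 1 has {3,4}; region has {2,4,6} → only 5 remains.
E4 = 2: row 4 has {1,4,5,6,7}; col 5 has {4,7}; region has {1,3,4,5,6,7} → only 2 remains.
F4 = 3: row 4 has {1,2,4,5,6,7}; col 6 has {1,2,5}; region has {1,2,4,5,6} → only 3 remains.
A5 = 6: row 5 has {1,2,3,7}; col 1 has {3,4,5}; region has {1,3,7} → only 6 remains.
E5 = 5: row 5 has {1,2,3,6,7}; col 5 has {2,4,7}; region has {2} → only 5 remains.
A7 = 2: row 7 has {1,7}; col 1 has {3,4,5,6}; region has {1,3,6,7} → only 2 remains.
G7 = 4: row 7 has {1,2,7}; col 7 has {1,2,3,5,6,7}; region has {1,2,3,5,7} → only 4 remains.
D1 = 1: row 1 has {2,3,4,5,6}; col 4 has {2,3,4,7}; region has {2,3,4,7} → only 1 remains.
E2 = 6: row 2 has {2,4}; col 5 has {2,4,5,7}; region has {1,2,3,4,7} → only 6 remains.
F2 = 7: row 2 has {2,4,6}; col 6 has {1,2,3,5}; region has {1,2,3,4,5,6} → only 7 remains.
B5 = 4: row 5 has {1,2,3,5,6,7}; col 2 has {1,2,6}; region has {1,2,3,6,7} → only 4 remains.
B6 = 7: row 6 has {2,3,5}; col 2 has {1,2,4,6}; region has {2,5} → only 7 remains.
D6 = 6: row 6 has {2,3,5,7}; col 4 has {1,2,3,4,7}; region has {2,5,7} → only 6 remains.
E6 = 1: row 6 has {2,3,5,6,7}; col 5 has {2,4,5,6,7}; region has {2,5,6,7} → only 1 remains.
F6 = 4: row 6 has {1,2,3,5,6,7}; col 6 has {1,2,3,5,7}; region has {1,2,5,6,7} → only 4 remains.

4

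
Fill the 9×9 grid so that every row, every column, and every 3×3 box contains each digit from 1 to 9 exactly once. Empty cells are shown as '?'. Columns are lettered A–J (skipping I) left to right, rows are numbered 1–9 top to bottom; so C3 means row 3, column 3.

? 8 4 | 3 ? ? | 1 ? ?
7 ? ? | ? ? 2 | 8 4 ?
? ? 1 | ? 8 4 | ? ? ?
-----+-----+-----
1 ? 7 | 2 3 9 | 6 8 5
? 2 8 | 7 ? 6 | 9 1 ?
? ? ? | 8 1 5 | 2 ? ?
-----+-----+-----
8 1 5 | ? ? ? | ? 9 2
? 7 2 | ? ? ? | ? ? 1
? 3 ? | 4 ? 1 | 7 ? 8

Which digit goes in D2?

F1 = 7: row 1 has {1,3,4,8}; col 6 has {1,2,4,5,6,9}; box has {2,3,4,8} → only 7 remains.
B4 = 4: row 4 has {1,2,3,5,6,7,8,9}; col 2 has {1,2,3,7,8}; box has {1,2,7,8} → only 4 remains.
E5 = 4: row 5 has {1,2,6,7,8,9}; col 5 has {1,3,8}; box has {1,2,3,5,6,7,8,9} → only 4 remains.
J5 = 3: row 5 has {1,2,4,6,7,8,9}; col 9 has {1,2,5,8}; box has {1,2,5,6,8,9} → only 3 remains.
H6 = 7: row 6 has {1,2,5,8}; col 8 has {1,4,8,9}; box has {1,2,3,5,6,8,9} → only 7 remains.
J6 = 4: row 6 has {1,2,5,7,8}; col 9 has {1,2,3,5,8}; box has {1,2,3,5,6,7,8,9} → only 4 remains.
D7 = 6: row 7 has {1,2,5,8,9}; col 4 has {2,3,4,7,8}; box has {1,4} → only 6 remains.
E7 = 7: row 7 has {1,2,5,6,8,9}; col 5 has {1,3,4,8}; box has {1,4,6} → only 7 remains.
F7 = 3: row 7 has {1,2,5,6,7,8,9}; col 6 has {1,2,4,5,6,7,9}; box has {1,4,6,7} → only 3 remains.
G7 = 4: row 7 has {1,2,3,5,6,7,8,9}; col 7 has {1,2,6,7,8,9}; box has {1,2,7,8,9} → only 4 remains.
F8 = 8: row 8 has {1,2,7}; col 6 has {1,2,3,4,5,6,7,9}; box has {1,3,4,6,7} → only 8 remains.
A5 = 5: row 5 has {1,2,3,4,6,7,8,9}; col 1 has {1,7,8}; box has {1,2,4,7,8} → only 5 remains.
D2 = 1: in row 2, 1 can only go here (every other open cell in that row sees a 1).

1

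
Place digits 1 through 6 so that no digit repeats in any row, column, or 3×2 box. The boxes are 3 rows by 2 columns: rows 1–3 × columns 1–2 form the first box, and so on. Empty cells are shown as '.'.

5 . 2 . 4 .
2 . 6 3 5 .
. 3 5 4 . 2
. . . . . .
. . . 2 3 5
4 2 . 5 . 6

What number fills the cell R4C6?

4

R1C4 = 1: row 1 has {2,4,5}; col 4 has {2,3,4,5}; box has {2,3,4,5,6} → only 1 remains.
R1C6 = 3: row 1 has {1,2,4,5}; col 6 has {2,5,6}; box has {2,4,5} → only 3 remains.
R2C6 = 1: row 2 has {2,3,5,6}; col 6 has {2,3,5,6}; box has {2,3,4,5} → only 1 remains.
R3C5 = 6: row 3 has {2,3,4,5}; col 5 has {3,4,5}; box has {1,2,3,4,5} → only 6 remains.
R4C4 = 6: row 4 has {}; col 4 has {1,2,3,4,5}; box has {2,5} → only 6 remains.
R4C6 = 4: row 4 has {6}; col 6 has {1,2,3,5,6}; box has {3,5,6} → only 4 remains.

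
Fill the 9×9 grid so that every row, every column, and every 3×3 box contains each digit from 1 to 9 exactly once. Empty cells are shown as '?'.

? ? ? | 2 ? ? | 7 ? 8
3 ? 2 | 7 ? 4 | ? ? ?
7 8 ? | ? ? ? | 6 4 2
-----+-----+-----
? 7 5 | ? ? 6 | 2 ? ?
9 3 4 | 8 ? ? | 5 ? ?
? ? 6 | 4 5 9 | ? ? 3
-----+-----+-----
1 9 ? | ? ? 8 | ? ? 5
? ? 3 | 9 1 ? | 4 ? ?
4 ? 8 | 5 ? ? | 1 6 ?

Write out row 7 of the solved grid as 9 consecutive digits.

row 2, column 7 = 9: row 2 has {2,3,4,7}; col 7 has {1,2,4,5,6,7}; box has {2,4,6,7,8} → only 9 remains.
row 2, column 9 = 1: row 2 has {2,3,4,7,9}; col 9 has {2,3,5,8}; box has {2,4,6,7,8,9} → only 1 remains.
row 4, column 1 = 8: row 4 has {2,5,6,7}; col 1 has {1,3,4,7,9}; box has {3,4,5,6,7,9} → only 8 remains.
row 4, column 5 = 3: row 4 has {2,5,6,7,8}; col 5 has {1,5}; box has {4,5,6,8,9} → only 3 remains.
row 6, column 1 = 2: row 6 has {3,4,5,6,9}; col 1 has {1,3,4,7,8,9}; box has {3,4,5,6,7,8,9} → only 2 remains.
row 6, column 2 = 1: row 6 has {2,3,4,5,6,9}; col 2 has {3,7,8,9}; box has {2,3,4,5,6,7,8,9} → only 1 remains.
row 6, column 7 = 8: row 6 has {1,2,3,4,5,6,9}; col 7 has {1,2,4,5,6,7,9}; box has {2,3,5} → only 8 remains.
row 6, column 8 = 7: row 6 has {1,2,3,4,5,6,8,9}; col 8 has {4,6}; box has {2,3,5,8} → only 7 remains.
row 7, column 3 = 7: row 7 has {1,5,8,9}; col 3 has {2,3,4,5,6,8}; box has {1,3,4,8,9} → only 7 remains.
row 7, column 7 = 3: row 7 has {1,5,7,8,9}; col 7 has {1,2,4,5,6,7,8,9}; box has {1,4,5,6} → only 3 remains.
row 7, column 8 = 2: row 7 has {1,3,5,7,8,9}; col 8 has {4,6,7}; box has {1,3,4,5,6} → only 2 remains.
row 8, column 8 = 8: row 8 has {1,3,4,9}; col 8 has {2,4,6,7}; box has {1,2,3,4,5,6} → only 8 remains.
row 8, column 9 = 7: row 8 has {1,3,4,8,9}; col 9 has {1,2,3,5,8}; box has {1,2,3,4,5,6,8} → only 7 remains.
row 9, column 2 = 2: row 9 has {1,4,5,6,8}; col 2 has {1,3,7,8,9}; box has {1,3,4,7,8,9} → only 2 remains.
row 9, column 5 = 7: row 9 has {1,2,4,5,6,8}; col 5 has {1,3,5}; box has {1,5,8,9} → only 7 remains.
row 9, column 6 = 3: row 9 has {1,2,4,5,6,7,8}; col 6 has {4,6,8,9}; box has {1,5,7,8,9} → only 3 remains.
row 9, column 9 = 9: row 9 has {1,2,3,4,5,6,7,8}; col 9 has {1,2,3,5,7,8}; box has {1,2,3,4,5,6,7,8} → only 9 remains.
row 2, column 8 = 5: row 2 has {1,2,3,4,7,9}; col 8 has {2,4,6,7,8}; box has {1,2,4,6,7,8,9} → only 5 remains.
row 3, column 5 = 9: row 3 has {2,4,6,7,8}; col 5 has {1,3,5,7}; box has {2,4,7} → only 9 remains.
row 4, column 4 = 1: row 4 has {2,3,5,6,7,8}; col 4 has {2,4,5,7,8,9}; box has {3,4,5,6,8,9} → only 1 remains.
row 4, column 8 = 9: row 4 has {1,2,3,5,6,7,8}; col 8 has {2,4,5,6,7,8}; box has {2,3,5,7,8} → only 9 remains.
row 4, column 9 = 4: row 4 has {1,2,3,5,6,7,8,9}; col 9 has {1,2,3,5,7,8,9}; box has {2,3,5,7,8,9} → only 4 remains.
row 5, column 5 = 2: row 5 has {3,4,5,8,9}; col 5 has {1,3,5,7,9}; box has {1,3,4,5,6,8,9} → only 2 remains.
row 5, column 6 = 7: row 5 has {2,3,4,5,8,9}; col 6 has {3,4,6,8,9}; box has {1,2,3,4,5,6,8,9} → only 7 remains.
row 5, column 8 = 1: row 5 has {2,3,4,5,7,8,9}; col 8 has {2,4,5,6,7,8,9}; box has {2,3,4,5,7,8,9} → only 1 remains.
row 5, column 9 = 6: row 5 has {1,2,3,4,5,7,8,9}; col 9 has {1,2,3,4,5,7,8,9}; box has {1,2,3,4,5,7,8,9} → only 6 remains.
row 7, column 4 = 6: row 7 has {1,2,3,5,7,8,9}; col 4 has {1,2,4,5,7,8,9}; box has {1,3,5,7,8,9} → only 6 remains.
row 7, column 5 = 4: row 7 has {1,2,3,5,6,7,8,9}; col 5 has {1,2,3,5,7,9}; box has {1,3,5,6,7,8,9} → only 4 remains.

197648325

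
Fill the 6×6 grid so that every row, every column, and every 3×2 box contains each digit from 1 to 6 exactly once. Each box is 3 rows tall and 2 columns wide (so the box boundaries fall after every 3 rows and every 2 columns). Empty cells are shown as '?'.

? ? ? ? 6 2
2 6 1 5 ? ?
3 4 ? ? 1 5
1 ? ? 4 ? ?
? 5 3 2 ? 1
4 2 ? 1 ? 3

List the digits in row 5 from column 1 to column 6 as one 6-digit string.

R1C1 = 5: row 1 has {2,6}; col 1 has {1,2,3,4}; box has {2,3,4,6} → only 5 remains.
R1C2 = 1: row 1 has {2,5,6}; col 2 has {2,4,5,6}; box has {2,3,4,5,6} → only 1 remains.
R1C3 = 4: row 1 has {1,2,5,6}; col 3 has {1,3}; box has {1,5} → only 4 remains.
R1C4 = 3: row 1 has {1,2,4,5,6}; col 4 has {1,2,4,5}; box has {1,4,5} → only 3 remains.
R2C6 = 4: row 2 has {1,2,5,6}; col 6 has {1,2,3,5}; box has {1,2,5,6} → only 4 remains.
R3C4 = 6: row 3 has {1,3,4,5}; col 4 has {1,2,3,4,5}; box has {1,3,4,5} → only 6 remains.
R4C2 = 3: row 4 has {1,4}; col 2 has {1,2,4,5,6}; box has {1,2,4,5} → only 3 remains.
R4C6 = 6: row 4 has {1,3,4}; col 6 has {1,2,3,4,5}; box has {1,3} → only 6 remains.
R5C1 = 6: row 5 has {1,2,3,5}; col 1 has {1,2,3,4,5}; box has {1,2,3,4,5} → only 6 remains.
R5C5 = 4: row 5 has {1,2,3,5,6}; col 5 has {1,6}; box has {1,3,6} → only 4 remains.

653241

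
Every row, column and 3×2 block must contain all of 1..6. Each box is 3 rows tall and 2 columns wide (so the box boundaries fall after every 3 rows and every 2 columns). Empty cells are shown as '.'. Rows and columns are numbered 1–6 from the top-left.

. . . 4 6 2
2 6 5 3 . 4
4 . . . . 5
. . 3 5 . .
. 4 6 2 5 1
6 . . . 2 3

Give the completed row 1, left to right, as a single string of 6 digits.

row 1, column 3 = 1: row 1 has {2,4,6}; col 3 has {3,5,6}; box has {3,4,5} → only 1 remains.
row 2, column 5 = 1 (sole candidate).
row 3, column 3 = 2 (sole candidate).
row 3, column 4 = 6 (sole candidate).
row 3, column 5 = 3 (sole candidate).
row 4, column 1 = 1 (sole candidate).
row 4, column 2 = 2 (sole candidate).
row 4, column 5 = 4 (sole candidate).
row 4, column 6 = 6 (sole candidate).
row 5, column 1 = 3 (sole candidate).
row 6, column 2 = 5 (sole candidate).
row 6, column 3 = 4 (sole candidate).
row 6, column 4 = 1 (sole candidate).
row 1, column 1 = 5: row 1 has {1,2,4,6}; col 1 has {1,2,3,4,6}; box has {2,4,6} → only 5 remains.
row 1, column 2 = 3: row 1 has {1,2,4,5,6}; col 2 has {2,4,5,6}; box has {2,4,5,6} → only 3 remains.

531462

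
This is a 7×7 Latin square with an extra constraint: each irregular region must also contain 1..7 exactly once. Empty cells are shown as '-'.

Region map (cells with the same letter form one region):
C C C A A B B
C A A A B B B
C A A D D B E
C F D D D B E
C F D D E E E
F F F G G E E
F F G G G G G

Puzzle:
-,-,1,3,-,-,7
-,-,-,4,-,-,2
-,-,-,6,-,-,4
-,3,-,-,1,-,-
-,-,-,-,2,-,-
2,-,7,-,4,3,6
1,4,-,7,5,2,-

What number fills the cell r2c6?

1

r1c5 = 6: row 1 has {1,3,7}; col 5 has {1,2,4,5}; region has {3,4} → only 6 remains.
r2c3 = 5: row 2 has {2,4}; col 3 has {1,7}; region has {3,4,6} → only 5 remains.
r2c5 = 3: row 2 has {2,4,5}; col 5 has {1,2,4,5,6}; region has {2,7} → only 3 remains.
r3c3 = 2: row 3 has {4,6}; col 3 has {1,5,7}; region has {3,4,5,6} → only 2 remains.
r3c5 = 7: row 3 has {2,4,6}; col 5 has {1,2,3,4,5,6}; region has {1,6} → only 7 remains.
r4c3 = 4: row 4 has {1,3}; col 3 has {1,2,5,7}; region has {1,6,7} → only 4 remains.
r4c7 = 5: row 4 has {1,3,4}; col 7 has {2,4,6,7}; region has {2,3,4,6} → only 5 remains.
r5c3 = 3: row 5 has {2}; col 3 has {1,2,4,5,7}; region has {1,4,6,7} → only 3 remains.
r5c4 = 5: row 5 has {2,3}; col 4 has {3,4,6,7}; region has {1,3,4,6,7} → only 5 remains.
r5c7 = 1: row 5 has {2,3,5}; col 7 has {2,4,5,6,7}; region has {2,3,4,5,6} → only 1 remains.
r6c2 = 5: row 6 has {2,3,4,6,7}; col 2 has {3,4}; region has {1,2,3,4,7} → only 5 remains.
r6c4 = 1: row 6 has {2,3,4,5,6,7}; col 4 has {3,4,5,6,7}; region has {2,4,5,7} → only 1 remains.
r7c3 = 6: row 7 has {1,2,4,5,7}; col 3 has {1,2,3,4,5,7}; region has {1,2,4,5,7} → only 6 remains.
r7c7 = 3: row 7 has {1,2,4,5,6,7}; col 7 has {1,2,4,5,6,7}; region has {1,2,4,5,6,7} → only 3 remains.
r1c2 = 2: row 1 has {1,3,6,7}; col 2 has {3,4,5}; region has {1} → only 2 remains.
r3c2 = 1: row 3 has {2,4,6,7}; col 2 has {2,3,4,5}; region has {2,3,4,5,6} → only 1 remains.
r3c6 = 5: row 3 has {1,2,4,6,7}; col 6 has {2,3}; region has {2,3,7} → only 5 remains.
r4c4 = 2: row 4 has {1,3,4,5}; col 4 has {1,3,4,5,6,7}; region has {1,3,4,5,6,7} → only 2 remains.
r4c6 = 6: row 4 has {1,2,3,4,5}; col 6 has {2,3,5}; region has {2,3,5,7} → only 6 remains.
r5c2 = 6: row 5 has {1,2,3,5}; col 2 has {1,2,3,4,5}; region has {1,2,3,4,5,7} → only 6 remains.
r5c6 = 7: row 5 has {1,2,3,5,6}; col 6 has {2,3,5,6}; region has {1,2,3,4,5,6} → only 7 remains.
r1c6 = 4: row 1 has {1,2,3,6,7}; col 6 has {2,3,5,6,7}; region has {2,3,5,6,7} → only 4 remains.
r2c2 = 7: row 2 has {2,3,4,5}; col 2 has {1,2,3,4,5,6}; region has {1,2,3,4,5,6} → only 7 remains.
r2c6 = 1: row 2 has {2,3,4,5,7}; col 6 has {2,3,4,5,6,7}; region has {2,3,4,5,6,7} → only 1 remains.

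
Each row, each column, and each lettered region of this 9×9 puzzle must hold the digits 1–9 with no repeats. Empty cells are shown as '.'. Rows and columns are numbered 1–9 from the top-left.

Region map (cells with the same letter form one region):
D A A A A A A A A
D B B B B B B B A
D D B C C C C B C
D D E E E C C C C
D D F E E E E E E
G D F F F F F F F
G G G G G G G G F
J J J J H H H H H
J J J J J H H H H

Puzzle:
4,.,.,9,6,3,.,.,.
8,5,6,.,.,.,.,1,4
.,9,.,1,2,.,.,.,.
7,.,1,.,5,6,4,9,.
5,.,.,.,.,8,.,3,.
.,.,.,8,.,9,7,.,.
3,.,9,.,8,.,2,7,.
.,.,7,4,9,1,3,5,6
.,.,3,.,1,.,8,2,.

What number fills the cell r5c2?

r1c8 = 8 (sole candidate).
r2c7 = 9 (sole candidate).
r3c1 = 6 (sole candidate).
r3c7 = 5 (sole candidate).
r3c8 = 4 (sole candidate).
r4c4 = 2 (sole candidate).
r5c7 = 6 (sole candidate).
r6c1 = 1 (sole candidate).
r6c8 = 6 (sole candidate).
r8c1 = 2 (sole candidate).
r8c2 = 8 (sole candidate).
r9c1 = 9 (sole candidate).
r9c2 = 6 (sole candidate).
r9c4 = 5 (sole candidate).
r9c9 = 7 (sole candidate).
r1c7 = 1 (sole candidate).
r3c3 = 8 (sole candidate).
r3c6 = 7 (sole candidate).
r3c9 = 3 (sole candidate).
r4c2 = 3 (sole candidate).
r4c9 = 8 (sole candidate).
r5c4 = 7 (sole candidate).
r5c5 = 4 (sole candidate).
r5c9 = 9 (sole candidate).
r6c2 = 2 (sole candidate).
r6c5 = 3 (sole candidate).
r6c9 = 5 (sole candidate).
r7c2 = 4 (sole candidate).
r7c4 = 6 (sole candidate).
r7c6 = 5 (sole candidate).
r7c9 = 1 (sole candidate).
r9c6 = 4 (sole candidate).
r1c2 = 7 (sole candidate).
r1c9 = 2 (sole candidate).
r2c4 = 3 (sole candidate).
r2c5 = 7 (sole candidate).
r2c6 = 2 (sole candidate).
r5c2 = 1: row 5 has {3,4,5,6,7,8,9}; col 2 has {2,3,4,5,6,7,8,9}; region has {2,3,4,5,6,7,8,9} → only 1 remains.

1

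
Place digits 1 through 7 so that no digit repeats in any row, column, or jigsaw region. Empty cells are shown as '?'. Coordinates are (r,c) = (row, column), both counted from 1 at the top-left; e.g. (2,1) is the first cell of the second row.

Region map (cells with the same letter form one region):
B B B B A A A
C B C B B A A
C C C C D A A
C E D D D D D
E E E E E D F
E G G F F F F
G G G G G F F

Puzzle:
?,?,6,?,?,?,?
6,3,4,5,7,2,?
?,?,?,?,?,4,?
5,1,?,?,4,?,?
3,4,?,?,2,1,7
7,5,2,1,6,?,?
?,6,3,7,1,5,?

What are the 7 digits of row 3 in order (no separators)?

2713546

(1,2) = 2 (sole candidate).
(1,4) = 4 (sole candidate).
(2,7) = 1 (sole candidate).
(3,2) = 7: row 3 has {4}; col 2 has {1,2,3,4,5,6}; region has {4,5,6} → only 7 remains.
(3,3) = 1: row 3 has {4,7}; col 3 has {2,3,4,6}; region has {4,5,6,7} → only 1 remains.
(4,3) = 7 (sole candidate).
(5,3) = 5 (sole candidate).
(5,4) = 6 (sole candidate).
(6,6) = 3 (sole candidate).
(6,7) = 4 (sole candidate).
(7,1) = 4 (sole candidate).
(7,7) = 2 (sole candidate).
(1,1) = 1 (sole candidate).
(1,6) = 7 (sole candidate).
(3,1) = 2: row 3 has {1,4,7}; col 1 has {1,3,4,5,6,7}; region has {1,4,5,6,7} → only 2 remains.
(3,4) = 3: row 3 has {1,2,4,7}; col 4 has {1,4,5,6,7}; region has {1,2,4,5,6,7} → only 3 remains.
(3,5) = 5: row 3 has {1,2,3,4,7}; col 5 has {1,2,4,6,7}; region has {1,4,7} → only 5 remains.
(3,7) = 6: row 3 has {1,2,3,4,5,7}; col 7 has {1,2,4,7}; region has {1,2,4,7} → only 6 remains.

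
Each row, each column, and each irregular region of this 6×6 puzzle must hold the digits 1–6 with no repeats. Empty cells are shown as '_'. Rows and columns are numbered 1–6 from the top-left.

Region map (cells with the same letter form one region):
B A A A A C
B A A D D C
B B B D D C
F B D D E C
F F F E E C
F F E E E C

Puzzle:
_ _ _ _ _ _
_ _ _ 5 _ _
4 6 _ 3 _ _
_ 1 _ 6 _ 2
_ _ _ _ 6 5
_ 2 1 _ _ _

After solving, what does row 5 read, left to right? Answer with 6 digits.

R3C6 = 1: row 3 has {3,4,6}; col 6 has {2,5}; region has {2,5} → only 1 remains.
R4C3 = 4: row 4 has {1,2,6}; col 3 has {1}; region has {3,5,6} → only 4 remains.
R5C3 = 3: row 5 has {5,6}; col 3 has {1,4}; region has {2} → only 3 remains.
R6C4 = 4: row 6 has {1,2}; col 4 has {3,5,6}; region has {1,6} → only 4 remains.
R3C5 = 2: row 3 has {1,3,4,6}; col 5 has {6}; region has {3,4,5,6} → only 2 remains.
R4C1 = 5: row 4 has {1,2,4,6}; col 1 has {4}; region has {2,3} → only 5 remains.
R4C5 = 3: row 4 has {1,2,4,5,6}; col 5 has {2,6}; region has {1,4,6} → only 3 remains.
R5C1 = 1: row 5 has {3,5,6}; col 1 has {4,5}; region has {2,3,5} → only 1 remains.
R5C2 = 4: row 5 has {1,3,5,6}; col 2 has {1,2,6}; region has {1,2,3,5} → only 4 remains.
R5C4 = 2: row 5 has {1,3,4,5,6}; col 4 has {3,4,5,6}; region has {1,3,4,6} → only 2 remains.

143265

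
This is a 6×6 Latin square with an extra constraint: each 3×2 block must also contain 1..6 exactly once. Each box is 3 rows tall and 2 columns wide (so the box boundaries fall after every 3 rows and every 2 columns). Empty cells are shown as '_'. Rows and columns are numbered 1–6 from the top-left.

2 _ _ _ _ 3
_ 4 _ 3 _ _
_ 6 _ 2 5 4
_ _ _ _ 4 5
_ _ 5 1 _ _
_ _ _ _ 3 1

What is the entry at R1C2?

1

R3C3 = 1 (sole candidate).
R4C4 = 6 (sole candidate).
R6C4 = 4 (sole candidate).
R1C4 = 5 (sole candidate).
R2C3 = 6 (sole candidate).
R2C6 = 2 (sole candidate).
R3C1 = 3 (sole candidate).
R4C1 = 1 (sole candidate).
R5C6 = 6 (sole candidate).
R6C3 = 2 (sole candidate).
R1C2 = 1: row 1 has {2,3,5}; col 2 has {4,6}; box has {2,3,4,6} → only 1 remains.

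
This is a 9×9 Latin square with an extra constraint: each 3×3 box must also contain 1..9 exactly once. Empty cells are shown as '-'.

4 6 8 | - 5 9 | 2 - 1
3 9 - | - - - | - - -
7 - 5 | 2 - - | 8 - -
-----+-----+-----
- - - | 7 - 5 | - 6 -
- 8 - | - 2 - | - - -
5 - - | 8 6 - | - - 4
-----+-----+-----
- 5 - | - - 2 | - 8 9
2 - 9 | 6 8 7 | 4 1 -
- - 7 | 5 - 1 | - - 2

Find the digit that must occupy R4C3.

4

R1C4 = 3: row 1 has {1,2,4,5,6,8,9}; col 4 has {2,5,6,7,8}; box has {2,5,9} → only 3 remains.
R1C8 = 7: row 1 has {1,2,3,4,5,6,8,9}; col 8 has {1,6,8}; box has {1,2,8} → only 7 remains.
R3C2 = 1: row 3 has {2,5,7,8}; col 2 has {5,6,8,9}; box has {3,4,5,6,7,8,9} → only 1 remains.
R3C5 = 4: row 3 has {1,2,5,7,8}; col 5 has {2,5,6,8}; box has {2,3,5,9} → only 4 remains.
R3C6 = 6: row 3 has {1,2,4,5,7,8}; col 6 has {1,2,5,7,9}; box has {2,3,4,5,9} → only 6 remains.
R3C9 = 3: row 3 has {1,2,4,5,6,7,8}; col 9 has {1,2,4,9}; box has {1,2,7,8} → only 3 remains.
R4C9 = 8: row 4 has {5,6,7}; col 9 has {1,2,3,4,9}; box has {4,6} → only 8 remains.
R6C6 = 3: row 6 has {4,5,6,8}; col 6 has {1,2,5,6,7,9}; box has {2,5,6,7,8} → only 3 remains.
R7C4 = 4: row 7 has {2,5,8,9}; col 4 has {2,3,5,6,7,8}; box has {1,2,5,6,7,8} → only 4 remains.
R7C5 = 3: row 7 has {2,4,5,8,9}; col 5 has {2,4,5,6,8}; box has {1,2,4,5,6,7,8} → only 3 remains.
R8C2 = 3: row 8 has {1,2,4,6,7,8,9}; col 2 has {1,5,6,8,9}; box has {2,5,7,9} → only 3 remains.
R8C9 = 5: row 8 has {1,2,3,4,6,7,8,9}; col 9 has {1,2,3,4,8,9}; box has {1,2,4,8,9} → only 5 remains.
R9C2 = 4: row 9 has {1,2,5,7}; col 2 has {1,3,5,6,8,9}; box has {2,3,5,7,9} → only 4 remains.
R9C5 = 9: row 9 has {1,2,4,5,7}; col 5 has {2,3,4,5,6,8}; box has {1,2,3,4,5,6,7,8} → only 9 remains.
R9C8 = 3: row 9 has {1,2,4,5,7,9}; col 8 has {1,6,7,8}; box has {1,2,4,5,8,9} → only 3 remains.
R2C3 = 2: row 2 has {3,9}; col 3 has {5,7,8,9}; box has {1,3,4,5,6,7,8,9} → only 2 remains.
R2C4 = 1: row 2 has {2,3,9}; col 4 has {2,3,4,5,6,7,8}; box has {2,3,4,5,6,9} → only 1 remains.
R2C5 = 7: row 2 has {1,2,3,9}; col 5 has {2,3,4,5,6,8,9}; box has {1,2,3,4,5,6,9} → only 7 remains.
R2C6 = 8: row 2 has {1,2,3,7,9}; col 6 has {1,2,3,5,6,7,9}; box has {1,2,3,4,5,6,7,9} → only 8 remains.
R2C9 = 6: row 2 has {1,2,3,7,8,9}; col 9 has {1,2,3,4,5,8,9}; box has {1,2,3,7,8} → only 6 remains.
R3C8 = 9: row 3 has {1,2,3,4,5,6,7,8}; col 8 has {1,3,6,7,8}; box has {1,2,3,6,7,8} → only 9 remains.
R4C2 = 2: row 4 has {5,6,7,8}; col 2 has {1,3,4,5,6,8,9}; box has {5,8} → only 2 remains.
R4C5 = 1: row 4 has {2,5,6,7,8}; col 5 has {2,3,4,5,6,7,8,9}; box has {2,3,5,6,7,8} → only 1 remains.
R5C4 = 9: row 5 has {2,8}; col 4 has {1,2,3,4,5,6,7,8}; box has {1,2,3,5,6,7,8} → only 9 remains.
R5C6 = 4: row 5 has {2,8,9}; col 6 has {1,2,3,5,6,7,8,9}; box has {1,2,3,5,6,7,8,9} → only 4 remains.
R5C8 = 5: row 5 has {2,4,8,9}; col 8 has {1,3,6,7,8,9}; box has {4,6,8} → only 5 remains.
R5C9 = 7: row 5 has {2,4,5,8,9}; col 9 has {1,2,3,4,5,6,8,9}; box has {4,5,6,8} → only 7 remains.
R6C2 = 7: row 6 has {3,4,5,6,8}; col 2 has {1,2,3,4,5,6,8,9}; box has {2,5,8} → only 7 remains.
R6C3 = 1: row 6 has {3,4,5,6,7,8}; col 3 has {2,5,7,8,9}; box has {2,5,7,8} → only 1 remains.
R6C7 = 9: row 6 has {1,3,4,5,6,7,8}; col 7 has {2,4,8}; box has {4,5,6,7,8} → only 9 remains.
R6C8 = 2: row 6 has {1,3,4,5,6,7,8,9}; col 8 has {1,3,5,6,7,8,9}; box has {4,5,6,7,8,9} → only 2 remains.
R7C3 = 6: row 7 has {2,3,4,5,8,9}; col 3 has {1,2,5,7,8,9}; box has {2,3,4,5,7,9} → only 6 remains.
R7C7 = 7: row 7 has {2,3,4,5,6,8,9}; col 7 has {2,4,8,9}; box has {1,2,3,4,5,8,9} → only 7 remains.
R9C1 = 8: row 9 has {1,2,3,4,5,7,9}; col 1 has {2,3,4,5,7}; box has {2,3,4,5,6,7,9} → only 8 remains.
R9C7 = 6: row 9 has {1,2,3,4,5,7,8,9}; col 7 has {2,4,7,8,9}; box has {1,2,3,4,5,7,8,9} → only 6 remains.
R2C7 = 5: row 2 has {1,2,3,6,7,8,9}; col 7 has {2,4,6,7,8,9}; box has {1,2,3,6,7,8,9} → only 5 remains.
R2C8 = 4: row 2 has {1,2,3,5,6,7,8,9}; col 8 has {1,2,3,5,6,7,8,9}; box has {1,2,3,5,6,7,8,9} → only 4 remains.
R4C1 = 9: row 4 has {1,2,5,6,7,8}; col 1 has {2,3,4,5,7,8}; box has {1,2,5,7,8} → only 9 remains.
R4C7 = 3: row 4 has {1,2,5,6,7,8,9}; col 7 has {2,4,5,6,7,8,9}; box has {2,4,5,6,7,8,9} → only 3 remains.
R5C1 = 6: row 5 has {2,4,5,7,8,9}; col 1 has {2,3,4,5,7,8,9}; box has {1,2,5,7,8,9} → only 6 remains.
R5C3 = 3: row 5 has {2,4,5,6,7,8,9}; col 3 has {1,2,5,6,7,8,9}; box has {1,2,5,6,7,8,9} → only 3 remains.
R5C7 = 1: row 5 has {2,3,4,5,6,7,8,9}; col 7 has {2,3,4,5,6,7,8,9}; box has {2,3,4,5,6,7,8,9} → only 1 remains.
R7C1 = 1: row 7 has {2,3,4,5,6,7,8,9}; col 1 has {2,3,4,5,6,7,8,9}; box has {2,3,4,5,6,7,8,9} → only 1 remains.
R4C3 = 4: row 4 has {1,2,3,5,6,7,8,9}; col 3 has {1,2,3,5,6,7,8,9}; box has {1,2,3,5,6,7,8,9} → only 4 remains.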